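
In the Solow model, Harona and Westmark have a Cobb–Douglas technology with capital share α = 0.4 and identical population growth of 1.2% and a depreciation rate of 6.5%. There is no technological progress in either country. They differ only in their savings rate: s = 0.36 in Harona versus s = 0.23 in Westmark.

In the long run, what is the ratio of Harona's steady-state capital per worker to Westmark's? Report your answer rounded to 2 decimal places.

ratio ≈ 2.11

Steady-state k* = [s/(n + δ)]^(1/(1−α)), so the ratio is [ (s_H/(n + δ)_H) / (s_W/(n + δ)_W) ]^1.6667.
s_H/(n + δ)_H = 0.36/0.077 = 4.6753; s_W/(n + δ)_W = 0.23/0.077 = 2.9870.
Ratio = (4.6753/2.9870)^1.6667 = 1.5652^1.6667 ≈ 2.1100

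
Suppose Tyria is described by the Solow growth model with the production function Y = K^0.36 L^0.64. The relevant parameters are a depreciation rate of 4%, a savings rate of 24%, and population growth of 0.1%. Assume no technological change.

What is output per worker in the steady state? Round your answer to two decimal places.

y* = 2.70

In steady state, investment equals break-even investment: s·k^α = (n + δ)·k.
Dividing both sides by k: k^(1−α) = s / (n + δ).
k^0.64 = 0.24 / (0.001 + 0.040) = 0.24 / 0.041 = 5.8537
k* = 5.8537^(1/0.64) ≈ 15.8165
y* = (k*)^α = 15.8165^0.36 ≈ 2.7020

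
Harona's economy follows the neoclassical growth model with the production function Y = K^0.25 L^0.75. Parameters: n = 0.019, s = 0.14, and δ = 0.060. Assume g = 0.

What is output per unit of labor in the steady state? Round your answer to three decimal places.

Steady state requires s·f(k) = (n + δ)·k, i.e. s·k^α = (n + δ)·k.
Dividing both sides by k: k^(1−α) = s / (n + δ).
k^0.75 = 0.14 / (0.019 + 0.060) = 0.14 / 0.079 = 1.7722
k* = 1.7722^(1/0.75) ≈ 2.1446
y* = (k*)^α = 2.1446^0.25 ≈ 1.2101

y* = 1.210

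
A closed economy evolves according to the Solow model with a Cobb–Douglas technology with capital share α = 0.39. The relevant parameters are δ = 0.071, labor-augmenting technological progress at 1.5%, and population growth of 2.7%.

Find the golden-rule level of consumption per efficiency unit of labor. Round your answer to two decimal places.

c_gold ≈ 1.35

At the golden rule, f'(k) = n + g + δ, so α·k^(α−1) = n + g + δ and k_gold = (α/(n + g + δ))^(1/(1−α)).
k_gold = (0.39/0.113)^(1/0.61) = 3.4513^1.6393 ≈ 7.6193
c_gold = f(k_gold) − (n + g + δ)·k_gold = 2.2077 − 0.113×7.6193 ≈ 1.3467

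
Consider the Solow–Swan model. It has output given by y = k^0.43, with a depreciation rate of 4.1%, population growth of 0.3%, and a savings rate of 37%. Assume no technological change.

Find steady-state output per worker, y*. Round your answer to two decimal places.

Steady state requires s·f(k) = (n + δ)·k, i.e. s·k^α = (n + δ)·k.
Dividing both sides by k: k^(1−α) = s / (n + δ).
k^0.57 = 0.37 / (0.003 + 0.041) = 0.37 / 0.044 = 8.4091
k* = 8.4091^(1/0.57) ≈ 41.9148
y* = (k*)^α = 41.9148^0.43 ≈ 4.9845

y* ≈ 4.98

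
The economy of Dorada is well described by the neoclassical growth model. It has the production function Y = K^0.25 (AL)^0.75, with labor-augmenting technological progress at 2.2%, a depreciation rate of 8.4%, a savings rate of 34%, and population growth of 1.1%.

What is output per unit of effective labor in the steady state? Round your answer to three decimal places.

y* ≈ 1.427

In steady state, investment equals break-even investment: s·k^α = (n + g + δ)·k.
Dividing both sides by k: k^(1−α) = s / (n + g + δ).
k^0.75 = 0.34 / (0.011 + 0.022 + 0.084) = 0.34 / 0.117 = 2.9060
k* = 2.9060^(1/0.75) ≈ 4.1469
y* = (k*)^α = 4.1469^0.25 ≈ 1.4270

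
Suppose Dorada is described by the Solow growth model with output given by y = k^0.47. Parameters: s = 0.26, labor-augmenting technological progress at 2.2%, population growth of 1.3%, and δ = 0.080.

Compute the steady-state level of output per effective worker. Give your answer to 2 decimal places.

y* ≈ 2.06

In steady state, investment equals break-even investment: s·k^α = (n + g + δ)·k.
Rearranging, k^(1−α) = s / (n + g + δ).
k^0.53 = 0.26 / (0.013 + 0.022 + 0.080) = 0.26 / 0.115 = 2.2609
k* = 2.2609^(1/0.53) ≈ 4.6607
y* = (k*)^α = 4.6607^0.47 ≈ 2.0614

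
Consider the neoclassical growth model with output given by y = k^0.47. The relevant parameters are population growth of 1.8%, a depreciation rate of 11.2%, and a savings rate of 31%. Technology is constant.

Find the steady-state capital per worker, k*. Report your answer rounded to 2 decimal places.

In steady state, investment equals break-even investment: s·k^α = (n + δ)·k.
Rearranging, k^(1−α) = s / (n + δ).
k^0.53 = 0.31 / (0.018 + 0.112) = 0.31 / 0.130 = 2.3846
k* = 2.3846^(1/0.53) ≈ 5.1535

k* ≈ 5.15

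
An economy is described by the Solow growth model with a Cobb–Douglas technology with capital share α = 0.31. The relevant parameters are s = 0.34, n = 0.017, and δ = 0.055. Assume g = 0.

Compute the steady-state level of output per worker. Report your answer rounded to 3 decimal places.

y* = 2.009

In steady state, investment equals break-even investment: s·k^α = (n + δ)·k.
Dividing both sides by k: k^(1−α) = s / (n + δ).
k^0.69 = 0.34 / (0.017 + 0.055) = 0.34 / 0.072 = 4.7222
k* = 4.7222^(1/0.69) ≈ 9.4846
y* = (k*)^α = 9.4846^0.31 ≈ 2.0085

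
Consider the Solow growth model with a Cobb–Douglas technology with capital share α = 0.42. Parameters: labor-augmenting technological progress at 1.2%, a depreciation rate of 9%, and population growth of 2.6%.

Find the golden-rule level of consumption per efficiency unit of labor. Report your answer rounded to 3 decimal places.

At the golden rule, f'(k) = n + g + δ, so α·k^(α−1) = n + g + δ and k_gold = (α/(n + g + δ))^(1/(1−α)).
k_gold = (0.42/0.128)^(1/0.58) = 3.2813^1.7241 ≈ 7.7574
c_gold = f(k_gold) − (n + g + δ)·k_gold = 2.3642 − 0.128×7.7574 ≈ 1.3713

c_gold ≈ 1.371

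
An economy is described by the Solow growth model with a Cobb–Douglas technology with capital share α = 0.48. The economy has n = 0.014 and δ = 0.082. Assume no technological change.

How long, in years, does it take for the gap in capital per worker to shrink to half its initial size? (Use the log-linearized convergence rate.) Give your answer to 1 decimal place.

Near the steady state the convergence rate is λ = (1 − α)(n + δ).
λ = (1 − 0.48) × 0.096 = 0.52 × 0.096 = 0.04992
Half-life = ln 2 / λ = 0.6931 / 0.04992 ≈ 13.88 years

about 13.9 years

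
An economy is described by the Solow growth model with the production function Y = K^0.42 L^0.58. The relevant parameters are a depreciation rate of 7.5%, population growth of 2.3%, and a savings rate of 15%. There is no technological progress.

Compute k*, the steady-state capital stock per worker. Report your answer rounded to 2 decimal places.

k* ≈ 2.08

At the steady state, Δk = 0, so s·k^α = (n + δ)·k.
Rearranging, k^(1−α) = s / (n + δ).
k^0.58 = 0.15 / (0.023 + 0.075) = 0.15 / 0.098 = 1.5306
k* = 1.5306^(1/0.58) ≈ 2.0832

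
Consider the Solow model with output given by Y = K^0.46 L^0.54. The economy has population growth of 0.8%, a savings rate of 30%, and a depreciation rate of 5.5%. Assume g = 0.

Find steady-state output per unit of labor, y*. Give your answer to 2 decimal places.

y* = 3.78

Steady state requires s·f(k) = (n + δ)·k, i.e. s·k^α = (n + δ)·k.
Dividing both sides by k: k^(1−α) = s / (n + δ).
k^0.54 = 0.30 / (0.008 + 0.055) = 0.30 / 0.063 = 4.7619
k* = 4.7619^(1/0.54) ≈ 17.9949
y* = (k*)^α = 17.9949^0.46 ≈ 3.7789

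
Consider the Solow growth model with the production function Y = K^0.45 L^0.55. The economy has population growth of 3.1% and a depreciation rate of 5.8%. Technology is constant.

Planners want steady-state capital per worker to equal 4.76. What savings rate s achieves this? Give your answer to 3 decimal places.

In steady state, investment equals break-even investment: s·k^α = (n + δ)·k.
So s / (n + δ) = (k*)^(1−α) = 4.76^0.55 = 2.3588.
Therefore s = 2.3588 × (n + δ) = 2.3588 × 0.089 = 0.2099.

s ≈ 0.210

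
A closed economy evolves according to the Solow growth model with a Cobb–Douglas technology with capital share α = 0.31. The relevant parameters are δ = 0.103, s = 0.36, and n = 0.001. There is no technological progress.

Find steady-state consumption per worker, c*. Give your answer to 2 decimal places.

Steady state requires s·f(k) = (n + δ)·k, i.e. s·k^α = (n + δ)·k.
Rearranging, k^(1−α) = s / (n + δ).
k^0.69 = 0.36 / (0.001 + 0.103) = 0.36 / 0.104 = 3.4615
k* = 3.4615^(1/0.69) ≈ 6.0470
y* = (k*)^α = 6.0470^0.31 ≈ 1.7469
c* = (1 − s)·y* = (1 − 0.36) × 1.7469 ≈ 1.1180

c* = 1.12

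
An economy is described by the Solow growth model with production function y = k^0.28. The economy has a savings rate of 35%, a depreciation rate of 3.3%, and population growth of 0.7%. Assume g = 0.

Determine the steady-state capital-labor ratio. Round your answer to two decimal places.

In steady state, investment equals break-even investment: s·k^α = (n + δ)·k.
Dividing both sides by k: k^(1−α) = s / (n + δ).
k^0.72 = 0.35 / (0.007 + 0.033) = 0.35 / 0.040 = 8.7500
k* = 8.7500^(1/0.72) ≈ 20.3397

k* = 20.34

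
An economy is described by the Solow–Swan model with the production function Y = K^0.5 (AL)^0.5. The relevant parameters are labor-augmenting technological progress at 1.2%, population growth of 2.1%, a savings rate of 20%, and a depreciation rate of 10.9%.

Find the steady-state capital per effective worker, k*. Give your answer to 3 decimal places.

In steady state, investment equals break-even investment: s·k^α = (n + g + δ)·k.
Rearranging, k^(1−α) = s / (n + g + δ).
k^0.5 = 0.20 / (0.021 + 0.012 + 0.109) = 0.20 / 0.142 = 1.4085
k* = 1.4085^(1/0.5) ≈ 1.9839

k* = 1.984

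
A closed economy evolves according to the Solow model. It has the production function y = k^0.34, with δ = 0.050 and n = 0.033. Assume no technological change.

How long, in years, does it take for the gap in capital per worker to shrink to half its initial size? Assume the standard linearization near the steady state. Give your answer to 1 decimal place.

about 12.7 years

Near the steady state the convergence rate is λ = (1 − α)(n + δ).
λ = (1 − 0.34) × 0.083 = 0.66 × 0.083 = 0.05478
Half-life = ln 2 / λ = 0.6931 / 0.05478 ≈ 12.65 years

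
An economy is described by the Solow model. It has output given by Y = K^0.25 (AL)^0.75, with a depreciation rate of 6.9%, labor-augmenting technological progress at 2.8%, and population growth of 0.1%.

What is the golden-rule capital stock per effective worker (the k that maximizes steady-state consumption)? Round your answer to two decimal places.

k_gold ≈ 3.49

The golden rule sets f'(k) = n + g + δ, i.e. α·k^(α−1) = n + g + δ.
So k^(1−α) = α / (n + g + δ) = 0.25 / 0.098 = 2.5510.
k_gold = 2.5510^(1/0.75) ≈ 3.4856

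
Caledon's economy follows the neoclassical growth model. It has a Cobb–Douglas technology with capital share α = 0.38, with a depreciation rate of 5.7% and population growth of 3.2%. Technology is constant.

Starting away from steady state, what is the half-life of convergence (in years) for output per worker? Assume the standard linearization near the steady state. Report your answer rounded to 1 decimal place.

Near the steady state the convergence rate is λ = (1 − α)(n + δ).
λ = (1 − 0.38) × 0.089 = 0.62 × 0.089 = 0.05518
Half-life = ln 2 / λ = 0.6931 / 0.05518 ≈ 12.56 years

t_½ ≈ 12.6 years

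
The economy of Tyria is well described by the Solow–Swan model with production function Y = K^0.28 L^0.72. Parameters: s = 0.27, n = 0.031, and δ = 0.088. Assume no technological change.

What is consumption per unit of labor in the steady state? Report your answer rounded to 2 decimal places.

c* = 1.00

Steady state requires s·f(k) = (n + δ)·k, i.e. s·k^α = (n + δ)·k.
Dividing both sides by k: k^(1−α) = s / (n + δ).
k^0.72 = 0.27 / (0.031 + 0.088) = 0.27 / 0.119 = 2.2689
k* = 2.2689^(1/0.72) ≈ 3.1202
y* = (k*)^α = 3.1202^0.28 ≈ 1.3752
c* = (1 − s)·y* = (1 − 0.27) × 1.3752 ≈ 1.0039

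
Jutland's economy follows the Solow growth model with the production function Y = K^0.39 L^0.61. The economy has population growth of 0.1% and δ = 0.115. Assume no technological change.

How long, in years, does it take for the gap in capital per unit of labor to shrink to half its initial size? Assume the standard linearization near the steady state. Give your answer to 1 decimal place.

t_½ ≈ 9.8 years

Near the steady state the convergence rate is λ = (1 − α)(n + δ).
λ = (1 − 0.39) × 0.116 = 0.61 × 0.116 = 0.07076
Half-life = ln 2 / λ = 0.6931 / 0.07076 ≈ 9.80 years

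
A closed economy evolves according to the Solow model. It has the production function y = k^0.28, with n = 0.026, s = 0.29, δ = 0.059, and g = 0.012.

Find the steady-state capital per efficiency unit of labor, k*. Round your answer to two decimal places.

k* ≈ 4.58

Steady state requires s·f(k) = (n + g + δ)·k, i.e. s·k^α = (n + g + δ)·k.
Rearranging, k^(1−α) = s / (n + g + δ).
k^0.72 = 0.29 / (0.026 + 0.012 + 0.059) = 0.29 / 0.097 = 2.9897
k* = 2.9897^(1/0.72) ≈ 4.5771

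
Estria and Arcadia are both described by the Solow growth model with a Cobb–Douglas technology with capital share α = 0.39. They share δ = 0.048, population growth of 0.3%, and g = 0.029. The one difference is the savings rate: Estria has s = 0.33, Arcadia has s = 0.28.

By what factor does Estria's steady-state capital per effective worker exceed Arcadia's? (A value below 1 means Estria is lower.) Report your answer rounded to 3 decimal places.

k*_E / k*_A ≈ 1.309

Steady-state k* = [s/(n + g + δ)]^(1/(1−α)), so the ratio is [ (s_E/(n + g + δ)_E) / (s_A/(n + g + δ)_A) ]^1.6393.
s_E/(n + g + δ)_E = 0.33/0.080 = 4.1250; s_A/(n + g + δ)_A = 0.28/0.080 = 3.5000.
Ratio = (4.1250/3.5000)^1.6393 = 1.1786^1.6393 ≈ 1.3092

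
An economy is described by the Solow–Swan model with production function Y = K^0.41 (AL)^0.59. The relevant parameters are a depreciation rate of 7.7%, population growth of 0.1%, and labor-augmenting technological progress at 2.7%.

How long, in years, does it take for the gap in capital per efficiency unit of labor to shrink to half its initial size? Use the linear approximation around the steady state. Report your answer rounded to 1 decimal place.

Near the steady state the convergence rate is λ = (1 − α)(n + g + δ).
λ = (1 − 0.41) × 0.105 = 0.59 × 0.105 = 0.06195
Half-life = ln 2 / λ = 0.6931 / 0.06195 ≈ 11.19 years

about 11.2 years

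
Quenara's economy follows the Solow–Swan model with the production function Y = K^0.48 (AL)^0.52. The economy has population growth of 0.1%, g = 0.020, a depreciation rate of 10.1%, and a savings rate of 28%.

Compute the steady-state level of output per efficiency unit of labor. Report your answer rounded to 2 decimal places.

y* = 2.15

Steady state requires s·f(k) = (n + g + δ)·k, i.e. s·k^α = (n + g + δ)·k.
Dividing both sides by k: k^(1−α) = s / (n + g + δ).
k^0.52 = 0.28 / (0.001 + 0.020 + 0.101) = 0.28 / 0.122 = 2.2951
k* = 2.2951^(1/0.52) ≈ 4.9414
y* = (k*)^α = 4.9414^0.48 ≈ 2.1530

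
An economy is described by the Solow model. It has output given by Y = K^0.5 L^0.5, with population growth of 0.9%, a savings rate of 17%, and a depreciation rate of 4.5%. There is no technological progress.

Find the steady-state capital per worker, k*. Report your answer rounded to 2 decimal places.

In steady state, investment equals break-even investment: s·k^α = (n + δ)·k.
Dividing both sides by k: k^(1−α) = s / (n + δ).
k^0.5 = 0.17 / (0.009 + 0.045) = 0.17 / 0.054 = 3.1481
k* = 3.1481^(1/0.5) ≈ 9.9105

k* = 9.91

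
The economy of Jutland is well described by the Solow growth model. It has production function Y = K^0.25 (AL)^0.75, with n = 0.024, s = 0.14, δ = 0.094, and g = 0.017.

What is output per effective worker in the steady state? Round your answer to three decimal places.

y* ≈ 1.012

Steady state requires s·f(k) = (n + g + δ)·k, i.e. s·k^α = (n + g + δ)·k.
Dividing both sides by k: k^(1−α) = s / (n + g + δ).
k^0.75 = 0.14 / (0.024 + 0.017 + 0.094) = 0.14 / 0.135 = 1.0370
k* = 1.0370^(1/0.75) ≈ 1.0496
y* = (k*)^α = 1.0496^0.25 ≈ 1.0122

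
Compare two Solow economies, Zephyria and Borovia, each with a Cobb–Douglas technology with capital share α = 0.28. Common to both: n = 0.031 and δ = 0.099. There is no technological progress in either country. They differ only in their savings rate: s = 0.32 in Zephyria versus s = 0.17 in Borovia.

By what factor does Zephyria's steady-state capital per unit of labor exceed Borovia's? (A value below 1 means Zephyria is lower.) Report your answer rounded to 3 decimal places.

Steady-state k* = [s/(n + δ)]^(1/(1−α)), so the ratio is [ (s_Z/(n + δ)_Z) / (s_B/(n + δ)_B) ]^1.3889.
s_Z/(n + δ)_Z = 0.32/0.130 = 2.4615; s_B/(n + δ)_B = 0.17/0.130 = 1.3077.
Ratio = (2.4615/1.3077)^1.3889 = 1.8823^1.3889 ≈ 2.4072

k*_Z / k*_B ≈ 2.407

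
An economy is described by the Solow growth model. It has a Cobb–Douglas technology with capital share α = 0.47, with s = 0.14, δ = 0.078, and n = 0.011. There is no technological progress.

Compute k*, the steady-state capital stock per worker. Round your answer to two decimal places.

k* = 2.35

Steady state requires s·f(k) = (n + δ)·k, i.e. s·k^α = (n + δ)·k.
Dividing both sides by k: k^(1−α) = s / (n + δ).
k^0.53 = 0.14 / (0.011 + 0.078) = 0.14 / 0.089 = 1.5730
k* = 1.5730^(1/0.53) ≈ 2.3506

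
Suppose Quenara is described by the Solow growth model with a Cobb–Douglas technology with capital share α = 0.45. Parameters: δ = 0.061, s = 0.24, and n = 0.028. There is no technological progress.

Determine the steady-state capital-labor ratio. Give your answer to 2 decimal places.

In steady state, investment equals break-even investment: s·k^α = (n + δ)·k.
Rearranging, k^(1−α) = s / (n + δ).
k^0.55 = 0.24 / (0.028 + 0.061) = 0.24 / 0.089 = 2.6966
k* = 2.6966^(1/0.55) ≈ 6.0716

k* = 6.07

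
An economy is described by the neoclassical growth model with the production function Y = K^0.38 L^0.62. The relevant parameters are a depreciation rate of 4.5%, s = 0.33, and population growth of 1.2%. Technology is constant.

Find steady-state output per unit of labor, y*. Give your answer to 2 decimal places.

y* ≈ 2.93

At the steady state, Δk = 0, so s·k^α = (n + δ)·k.
Rearranging, k^(1−α) = s / (n + δ).
k^0.62 = 0.33 / (0.012 + 0.045) = 0.33 / 0.057 = 5.7895
k* = 5.7895^(1/0.62) ≈ 16.9850
y* = (k*)^α = 16.9850^0.38 ≈ 2.9338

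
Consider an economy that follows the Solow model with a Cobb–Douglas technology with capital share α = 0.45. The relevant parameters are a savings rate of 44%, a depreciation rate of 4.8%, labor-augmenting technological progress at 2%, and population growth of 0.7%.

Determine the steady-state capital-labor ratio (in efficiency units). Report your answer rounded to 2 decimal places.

In steady state, investment equals break-even investment: s·k^α = (n + g + δ)·k.
Rearranging, k^(1−α) = s / (n + g + δ).
k^0.55 = 0.44 / (0.007 + 0.020 + 0.048) = 0.44 / 0.075 = 5.8667
k* = 5.8667^(1/0.55) ≈ 24.9505

k* = 24.95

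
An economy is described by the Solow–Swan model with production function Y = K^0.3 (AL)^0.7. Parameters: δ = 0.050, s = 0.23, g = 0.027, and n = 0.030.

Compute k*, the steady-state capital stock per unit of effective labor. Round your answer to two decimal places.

k* = 2.98

At the steady state, Δk = 0, so s·k^α = (n + g + δ)·k.
Rearranging, k^(1−α) = s / (n + g + δ).
k^0.7 = 0.23 / (0.030 + 0.027 + 0.050) = 0.23 / 0.107 = 2.1495
k* = 2.1495^(1/0.7) ≈ 2.9838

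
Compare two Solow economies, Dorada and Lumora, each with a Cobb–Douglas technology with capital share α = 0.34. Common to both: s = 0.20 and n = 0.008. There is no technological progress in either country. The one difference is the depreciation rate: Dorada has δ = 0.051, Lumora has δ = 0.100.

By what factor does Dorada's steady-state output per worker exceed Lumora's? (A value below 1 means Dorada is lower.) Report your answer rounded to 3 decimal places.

Steady-state y* = [s/(n + δ)]^(α/(1−α)), so the ratio is [ (s_D/(n + δ)_D) / (s_L/(n + δ)_L) ]^0.5152.
s_D/(n + δ)_D = 0.20/0.059 = 3.3898; s_L/(n + δ)_L = 0.20/0.108 = 1.8519.
Ratio = (3.3898/1.8519)^0.5152 = 1.8304^0.5152 ≈ 1.3654

y*_D / y*_L ≈ 1.365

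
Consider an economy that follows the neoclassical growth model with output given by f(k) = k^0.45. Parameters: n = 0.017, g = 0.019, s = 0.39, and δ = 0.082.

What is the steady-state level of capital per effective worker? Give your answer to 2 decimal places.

Steady state requires s·f(k) = (n + g + δ)·k, i.e. s·k^α = (n + g + δ)·k.
Rearranging, k^(1−α) = s / (n + g + δ).
k^0.55 = 0.39 / (0.017 + 0.019 + 0.082) = 0.39 / 0.118 = 3.3051
k* = 3.3051^(1/0.55) ≈ 8.7897

k* ≈ 8.79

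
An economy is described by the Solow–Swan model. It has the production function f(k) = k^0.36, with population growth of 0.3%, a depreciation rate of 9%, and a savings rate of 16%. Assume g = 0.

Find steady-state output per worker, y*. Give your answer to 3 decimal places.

y* ≈ 1.357

In steady state, investment equals break-even investment: s·k^α = (n + δ)·k.
Rearranging, k^(1−α) = s / (n + δ).
k^0.64 = 0.16 / (0.003 + 0.090) = 0.16 / 0.093 = 1.7204
k* = 1.7204^(1/0.64) ≈ 2.3344
y* = (k*)^α = 2.3344^0.36 ≈ 1.3569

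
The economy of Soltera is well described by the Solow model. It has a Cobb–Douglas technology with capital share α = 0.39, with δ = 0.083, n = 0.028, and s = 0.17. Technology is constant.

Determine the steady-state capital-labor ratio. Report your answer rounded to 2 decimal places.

In steady state, investment equals break-even investment: s·k^α = (n + δ)·k.
Rearranging, k^(1−α) = s / (n + δ).
k^0.61 = 0.17 / (0.028 + 0.083) = 0.17 / 0.111 = 1.5315
k* = 1.5315^(1/0.61) ≈ 2.0113

k* ≈ 2.01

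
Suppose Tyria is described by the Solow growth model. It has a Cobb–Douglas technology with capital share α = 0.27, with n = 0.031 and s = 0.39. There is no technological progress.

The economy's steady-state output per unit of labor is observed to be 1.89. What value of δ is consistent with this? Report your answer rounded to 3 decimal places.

δ ≈ 0.039

In steady state, investment equals break-even investment: s·k^α = (n + δ)·k.
Since y* = [s/(n + δ)]^(α/(1−α)), we have s/(n + δ) = (y*)^((1−α)/α) = 1.89^2.7037 = 5.5907.
Therefore n + δ = s / 5.5907 = 0.39 / 5.5907 = 0.0698, so δ = 0.0698 − 0.031 = 0.0388.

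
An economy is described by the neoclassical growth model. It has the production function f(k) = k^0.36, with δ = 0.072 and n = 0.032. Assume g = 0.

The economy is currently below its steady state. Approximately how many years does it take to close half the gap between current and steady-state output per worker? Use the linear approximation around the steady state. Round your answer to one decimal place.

t_½ ≈ 10.4 years

Near the steady state the convergence rate is λ = (1 − α)(n + δ).
λ = (1 − 0.36) × 0.104 = 0.64 × 0.104 = 0.06656
Half-life = ln 2 / λ = 0.6931 / 0.06656 ≈ 10.41 years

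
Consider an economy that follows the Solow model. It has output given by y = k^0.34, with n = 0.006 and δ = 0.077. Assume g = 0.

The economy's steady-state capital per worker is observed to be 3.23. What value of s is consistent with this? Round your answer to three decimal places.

At the steady state, Δk = 0, so s·k^α = (n + δ)·k.
So s / (n + δ) = (k*)^(1−α) = 3.23^0.66 = 2.1681.
Therefore s = 2.1681 × (n + δ) = 2.1681 × 0.083 = 0.1800.

s ≈ 0.180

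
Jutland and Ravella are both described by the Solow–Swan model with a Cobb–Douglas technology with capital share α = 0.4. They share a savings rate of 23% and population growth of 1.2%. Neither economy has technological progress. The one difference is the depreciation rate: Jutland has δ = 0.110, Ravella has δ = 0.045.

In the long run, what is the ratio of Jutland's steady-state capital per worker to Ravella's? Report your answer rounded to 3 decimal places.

ratio ≈ 0.281

Steady-state k* = [s/(n + δ)]^(1/(1−α)), so the ratio is [ (s_J/(n + δ)_J) / (s_R/(n + δ)_R) ]^1.6667.
s_J/(n + δ)_J = 0.23/0.122 = 1.8852; s_R/(n + δ)_R = 0.23/0.057 = 4.0351.
Ratio = (1.8852/4.0351)^1.6667 = 0.4672^1.6667 ≈ 0.2813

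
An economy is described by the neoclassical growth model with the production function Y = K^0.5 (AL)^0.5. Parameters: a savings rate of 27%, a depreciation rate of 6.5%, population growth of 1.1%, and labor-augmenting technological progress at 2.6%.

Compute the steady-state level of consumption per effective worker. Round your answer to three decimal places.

c* ≈ 1.932

Steady state requires s·f(k) = (n + g + δ)·k, i.e. s·k^α = (n + g + δ)·k.
Dividing both sides by k: k^(1−α) = s / (n + g + δ).
k^0.5 = 0.27 / (0.011 + 0.026 + 0.065) = 0.27 / 0.102 = 2.6471
k* = 2.6471^(1/0.5) ≈ 7.0071
y* = (k*)^α = 7.0071^0.5 ≈ 2.6471
c* = (1 − s)·y* = (1 − 0.27) × 2.6471 ≈ 1.9324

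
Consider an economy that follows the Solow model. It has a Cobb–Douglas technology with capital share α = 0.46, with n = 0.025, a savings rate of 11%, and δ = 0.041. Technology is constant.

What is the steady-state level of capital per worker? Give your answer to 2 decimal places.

Steady state requires s·f(k) = (n + δ)·k, i.e. s·k^α = (n + δ)·k.
Rearranging, k^(1−α) = s / (n + δ).
k^0.54 = 0.11 / (0.025 + 0.041) = 0.11 / 0.066 = 1.6667
k* = 1.6667^(1/0.54) ≈ 2.5754

k* ≈ 2.58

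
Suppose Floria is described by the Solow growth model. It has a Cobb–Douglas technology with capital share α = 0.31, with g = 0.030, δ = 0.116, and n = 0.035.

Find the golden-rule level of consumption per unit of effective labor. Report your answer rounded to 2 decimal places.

c_gold ≈ 0.88

At the golden rule, f'(k) = n + g + δ, so α·k^(α−1) = n + g + δ and k_gold = (α/(n + g + δ))^(1/(1−α)).
k_gold = (0.31/0.181)^(1/0.69) = 1.7127^1.4493 ≈ 2.1811
c_gold = f(k_gold) − (n + g + δ)·k_gold = 1.2735 − 0.181×2.1811 ≈ 0.8787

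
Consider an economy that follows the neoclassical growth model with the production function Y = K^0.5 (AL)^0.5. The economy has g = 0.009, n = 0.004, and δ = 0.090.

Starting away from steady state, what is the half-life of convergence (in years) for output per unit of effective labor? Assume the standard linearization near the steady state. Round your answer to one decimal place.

Near the steady state the convergence rate is λ = (1 − α)(n + g + δ).
λ = (1 − 0.5) × 0.103 = 0.5 × 0.103 = 0.0515
Half-life = ln 2 / λ = 0.6931 / 0.0515 ≈ 13.46 years

half-life ≈ 13.5 years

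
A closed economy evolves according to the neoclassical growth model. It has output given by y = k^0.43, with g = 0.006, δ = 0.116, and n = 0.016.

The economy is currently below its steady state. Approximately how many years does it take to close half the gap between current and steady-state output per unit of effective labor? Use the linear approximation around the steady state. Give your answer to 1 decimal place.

about 8.8 years

Near the steady state the convergence rate is λ = (1 − α)(n + g + δ).
λ = (1 − 0.43) × 0.138 = 0.57 × 0.138 = 0.07866
Half-life = ln 2 / λ = 0.6931 / 0.07866 ≈ 8.81 years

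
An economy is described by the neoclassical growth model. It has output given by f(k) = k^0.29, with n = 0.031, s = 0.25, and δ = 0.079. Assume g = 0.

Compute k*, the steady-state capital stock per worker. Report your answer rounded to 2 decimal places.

k* = 3.18

At the steady state, Δk = 0, so s·k^α = (n + δ)·k.
Dividing both sides by k: k^(1−α) = s / (n + δ).
k^0.71 = 0.25 / (0.031 + 0.079) = 0.25 / 0.110 = 2.2727
k* = 2.2727^(1/0.71) ≈ 3.1781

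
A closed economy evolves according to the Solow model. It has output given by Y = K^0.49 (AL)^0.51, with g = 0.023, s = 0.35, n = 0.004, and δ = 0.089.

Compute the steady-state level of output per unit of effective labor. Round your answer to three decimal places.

y* ≈ 2.889

In steady state, investment equals break-even investment: s·k^α = (n + g + δ)·k.
Dividing both sides by k: k^(1−α) = s / (n + g + δ).
k^0.51 = 0.35 / (0.004 + 0.023 + 0.089) = 0.35 / 0.116 = 3.0172
k* = 3.0172^(1/0.51) ≈ 8.7177
y* = (k*)^α = 8.7177^0.49 ≈ 2.8893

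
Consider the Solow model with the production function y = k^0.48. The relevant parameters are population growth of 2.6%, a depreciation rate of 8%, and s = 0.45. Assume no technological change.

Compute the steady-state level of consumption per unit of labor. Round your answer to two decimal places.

c* = 2.09

Steady state requires s·f(k) = (n + δ)·k, i.e. s·k^α = (n + δ)·k.
Dividing both sides by k: k^(1−α) = s / (n + δ).
k^0.52 = 0.45 / (0.026 + 0.080) = 0.45 / 0.106 = 4.2453
k* = 4.2453^(1/0.52) ≈ 16.1256
y* = (k*)^α = 16.1256^0.48 ≈ 3.7985
c* = (1 − s)·y* = (1 − 0.45) × 3.7985 ≈ 2.0892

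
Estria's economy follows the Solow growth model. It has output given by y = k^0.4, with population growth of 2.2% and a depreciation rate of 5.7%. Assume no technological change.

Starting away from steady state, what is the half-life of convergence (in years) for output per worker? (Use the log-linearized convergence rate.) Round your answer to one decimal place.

Near the steady state the convergence rate is λ = (1 − α)(n + δ).
λ = (1 − 0.4) × 0.079 = 0.6 × 0.079 = 0.0474
Half-life = ln 2 / λ = 0.6931 / 0.0474 ≈ 14.62 years

about 14.6 years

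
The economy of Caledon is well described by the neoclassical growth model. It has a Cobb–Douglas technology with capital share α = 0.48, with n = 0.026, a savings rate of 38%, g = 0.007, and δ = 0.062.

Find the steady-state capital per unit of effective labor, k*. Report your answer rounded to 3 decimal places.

In steady state, investment equals break-even investment: s·k^α = (n + g + δ)·k.
Dividing both sides by k: k^(1−α) = s / (n + g + δ).
k^0.52 = 0.38 / (0.026 + 0.007 + 0.062) = 0.38 / 0.095 = 4.0000
k* = 4.0000^(1/0.52) ≈ 14.3816

k* ≈ 14.382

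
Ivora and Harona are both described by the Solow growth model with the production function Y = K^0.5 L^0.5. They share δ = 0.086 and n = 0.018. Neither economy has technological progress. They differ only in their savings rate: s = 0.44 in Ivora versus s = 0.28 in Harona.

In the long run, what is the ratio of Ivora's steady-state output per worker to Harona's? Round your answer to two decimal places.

y*_I / y*_H ≈ 1.57

Steady-state y* = [s/(n + δ)]^(α/(1−α)), so the ratio is [ (s_I/(n + δ)_I) / (s_H/(n + δ)_H) ]^1.
s_I/(n + δ)_I = 0.44/0.104 = 4.2308; s_H/(n + δ)_H = 0.28/0.104 = 2.6923.
Ratio = (4.2308/2.6923)^1 = 1.5714^1 ≈ 1.5714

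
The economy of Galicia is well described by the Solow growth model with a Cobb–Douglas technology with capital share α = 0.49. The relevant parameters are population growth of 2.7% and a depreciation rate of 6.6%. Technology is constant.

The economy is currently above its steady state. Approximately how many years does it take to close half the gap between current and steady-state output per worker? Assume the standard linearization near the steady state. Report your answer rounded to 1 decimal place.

about 14.6 years

Near the steady state the convergence rate is λ = (1 − α)(n + δ).
λ = (1 − 0.49) × 0.093 = 0.51 × 0.093 = 0.04743
Half-life = ln 2 / λ = 0.6931 / 0.04743 ≈ 14.61 years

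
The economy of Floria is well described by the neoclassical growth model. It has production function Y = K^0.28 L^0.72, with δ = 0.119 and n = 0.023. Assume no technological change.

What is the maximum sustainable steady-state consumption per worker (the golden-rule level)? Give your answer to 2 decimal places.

c_gold ≈ 0.94

At the golden rule, f'(k) = n + δ, so α·k^(α−1) = n + δ and k_gold = (α/(n + δ))^(1/(1−α)).
k_gold = (0.28/0.142)^(1/0.72) = 1.9718^1.3889 ≈ 2.5676
c_gold = f(k_gold) − (n + δ)·k_gold = 1.3022 − 0.142×2.5676 ≈ 0.9376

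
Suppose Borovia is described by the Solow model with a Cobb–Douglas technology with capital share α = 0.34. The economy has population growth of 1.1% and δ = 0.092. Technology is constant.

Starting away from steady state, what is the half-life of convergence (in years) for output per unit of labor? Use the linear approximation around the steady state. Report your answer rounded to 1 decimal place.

half-life ≈ 10.2 years

Near the steady state the convergence rate is λ = (1 − α)(n + δ).
λ = (1 − 0.34) × 0.103 = 0.66 × 0.103 = 0.06798
Half-life = ln 2 / λ = 0.6931 / 0.06798 ≈ 10.20 years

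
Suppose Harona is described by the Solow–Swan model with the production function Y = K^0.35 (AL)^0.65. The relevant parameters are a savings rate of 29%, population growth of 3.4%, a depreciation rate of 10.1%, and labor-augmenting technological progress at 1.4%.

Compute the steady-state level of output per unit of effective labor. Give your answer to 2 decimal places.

At the steady state, Δk = 0, so s·k^α = (n + g + δ)·k.
Rearranging, k^(1−α) = s / (n + g + δ).
k^0.65 = 0.29 / (0.034 + 0.014 + 0.101) = 0.29 / 0.149 = 1.9463
k* = 1.9463^(1/0.65) ≈ 2.7857
y* = (k*)^α = 2.7857^0.35 ≈ 1.4313

y* ≈ 1.43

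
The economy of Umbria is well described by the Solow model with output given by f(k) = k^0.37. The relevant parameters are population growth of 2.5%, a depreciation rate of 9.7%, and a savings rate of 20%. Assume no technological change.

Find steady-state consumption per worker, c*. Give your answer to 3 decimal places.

At the steady state, Δk = 0, so s·k^α = (n + δ)·k.
Dividing both sides by k: k^(1−α) = s / (n + δ).
k^0.63 = 0.20 / (0.025 + 0.097) = 0.20 / 0.122 = 1.6393
k* = 1.6393^(1/0.63) ≈ 2.1914
y* = (k*)^α = 2.1914^0.37 ≈ 1.3368
c* = (1 − s)·y* = (1 − 0.20) × 1.3368 ≈ 1.0694

c* = 1.069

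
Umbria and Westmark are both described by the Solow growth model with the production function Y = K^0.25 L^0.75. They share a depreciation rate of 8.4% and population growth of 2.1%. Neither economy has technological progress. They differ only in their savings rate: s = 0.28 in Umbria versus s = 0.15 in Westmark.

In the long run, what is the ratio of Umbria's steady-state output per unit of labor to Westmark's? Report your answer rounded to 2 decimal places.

ratio ≈ 1.23

Steady-state y* = [s/(n + δ)]^(α/(1−α)), so the ratio is [ (s_U/(n + δ)_U) / (s_W/(n + δ)_W) ]^0.3333.
s_U/(n + δ)_U = 0.28/0.105 = 2.6667; s_W/(n + δ)_W = 0.15/0.105 = 1.4286.
Ratio = (2.6667/1.4286)^0.3333 = 1.8667^0.3333 ≈ 1.2313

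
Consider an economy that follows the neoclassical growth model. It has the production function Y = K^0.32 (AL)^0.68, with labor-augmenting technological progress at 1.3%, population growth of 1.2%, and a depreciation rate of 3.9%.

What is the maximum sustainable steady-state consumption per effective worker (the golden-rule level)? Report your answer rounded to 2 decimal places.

At the golden rule, f'(k) = n + g + δ, so α·k^(α−1) = n + g + δ and k_gold = (α/(n + g + δ))^(1/(1−α)).
k_gold = (0.32/0.064)^(1/0.68) = 5.0000^1.4706 ≈ 10.6636
c_gold = f(k_gold) − (n + g + δ)·k_gold = 2.1327 − 0.064×10.6636 ≈ 1.4502

c_gold ≈ 1.45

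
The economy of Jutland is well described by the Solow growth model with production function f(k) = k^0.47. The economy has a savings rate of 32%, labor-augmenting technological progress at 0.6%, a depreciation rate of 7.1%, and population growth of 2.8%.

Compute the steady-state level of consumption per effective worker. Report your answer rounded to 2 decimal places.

c* ≈ 1.83

In steady state, investment equals break-even investment: s·k^α = (n + g + δ)·k.
Dividing both sides by k: k^(1−α) = s / (n + g + δ).
k^0.53 = 0.32 / (0.028 + 0.006 + 0.071) = 0.32 / 0.105 = 3.0476
k* = 3.0476^(1/0.53) ≈ 8.1871
y* = (k*)^α = 8.1871^0.47 ≈ 2.6864
c* = (1 − s)·y* = (1 − 0.32) × 2.6864 ≈ 1.8268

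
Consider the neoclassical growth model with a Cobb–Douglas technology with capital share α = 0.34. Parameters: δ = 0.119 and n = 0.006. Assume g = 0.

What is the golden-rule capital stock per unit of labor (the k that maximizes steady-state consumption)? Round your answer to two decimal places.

The golden rule sets f'(k) = n + δ, i.e. α·k^(α−1) = n + δ.
So k^(1−α) = α / (n + δ) = 0.34 / 0.125 = 2.7200.
k_gold = 2.7200^(1/0.66) ≈ 4.5545

k_gold ≈ 4.55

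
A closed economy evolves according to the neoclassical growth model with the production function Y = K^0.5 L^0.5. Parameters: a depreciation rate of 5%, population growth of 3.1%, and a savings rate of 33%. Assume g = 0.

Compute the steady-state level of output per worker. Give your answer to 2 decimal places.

y* = 4.07

Steady state requires s·f(k) = (n + δ)·k, i.e. s·k^α = (n + δ)·k.
Rearranging, k^(1−α) = s / (n + δ).
k^0.5 = 0.33 / (0.031 + 0.050) = 0.33 / 0.081 = 4.0741
k* = 4.0741^(1/0.5) ≈ 16.5983
y* = (k*)^α = 16.5983^0.5 ≈ 4.0741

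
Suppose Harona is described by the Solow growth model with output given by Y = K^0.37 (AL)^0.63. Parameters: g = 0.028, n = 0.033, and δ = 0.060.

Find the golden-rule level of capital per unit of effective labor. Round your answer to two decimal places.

The golden rule sets f'(k) = n + g + δ, i.e. α·k^(α−1) = n + g + δ.
So k^(1−α) = α / (n + g + δ) = 0.37 / 0.121 = 3.0579.
k_gold = 3.0579^(1/0.63) ≈ 5.8954

k_gold ≈ 5.90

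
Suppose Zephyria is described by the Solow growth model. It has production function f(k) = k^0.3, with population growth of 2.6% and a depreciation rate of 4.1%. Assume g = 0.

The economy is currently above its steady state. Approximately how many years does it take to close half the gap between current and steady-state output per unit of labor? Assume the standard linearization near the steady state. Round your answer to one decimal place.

Near the steady state the convergence rate is λ = (1 − α)(n + δ).
λ = (1 − 0.3) × 0.067 = 0.7 × 0.067 = 0.0469
Half-life = ln 2 / λ = 0.6931 / 0.0469 ≈ 14.78 years

half-life ≈ 14.8 years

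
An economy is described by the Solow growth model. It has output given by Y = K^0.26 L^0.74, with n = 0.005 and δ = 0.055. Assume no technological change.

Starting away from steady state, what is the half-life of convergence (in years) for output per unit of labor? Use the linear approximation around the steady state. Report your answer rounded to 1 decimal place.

Near the steady state the convergence rate is λ = (1 − α)(n + δ).
λ = (1 − 0.26) × 0.060 = 0.74 × 0.060 = 0.0444
Half-life = ln 2 / λ = 0.6931 / 0.0444 ≈ 15.61 years

t_½ ≈ 15.6 years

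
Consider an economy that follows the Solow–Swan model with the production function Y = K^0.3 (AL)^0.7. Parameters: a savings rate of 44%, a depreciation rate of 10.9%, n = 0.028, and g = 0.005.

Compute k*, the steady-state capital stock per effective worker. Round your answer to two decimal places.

At the steady state, Δk = 0, so s·k^α = (n + g + δ)·k.
Dividing both sides by k: k^(1−α) = s / (n + g + δ).
k^0.7 = 0.44 / (0.028 + 0.005 + 0.109) = 0.44 / 0.142 = 3.0986
k* = 3.0986^(1/0.7) ≈ 5.0311

k* = 5.03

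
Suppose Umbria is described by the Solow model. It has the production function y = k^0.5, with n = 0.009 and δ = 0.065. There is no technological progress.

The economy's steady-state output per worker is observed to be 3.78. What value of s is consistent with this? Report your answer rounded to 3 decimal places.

In steady state, investment equals break-even investment: s·k^α = (n + δ)·k.
Since y* = [s/(n + δ)]^(α/(1−α)), we have s/(n + δ) = (y*)^((1−α)/α) = 3.78^1 = 3.7800.
Therefore s = 3.7800 × (n + δ) = 3.7800 × 0.074 = 0.2797.

s ≈ 0.280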